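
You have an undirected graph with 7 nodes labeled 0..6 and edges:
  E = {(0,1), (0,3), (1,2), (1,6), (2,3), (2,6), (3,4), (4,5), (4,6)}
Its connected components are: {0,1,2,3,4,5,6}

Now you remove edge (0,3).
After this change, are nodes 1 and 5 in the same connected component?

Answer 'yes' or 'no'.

Answer: yes

Derivation:
Initial components: {0,1,2,3,4,5,6}
Removing edge (0,3): not a bridge — component count unchanged at 1.
New components: {0,1,2,3,4,5,6}
Are 1 and 5 in the same component? yes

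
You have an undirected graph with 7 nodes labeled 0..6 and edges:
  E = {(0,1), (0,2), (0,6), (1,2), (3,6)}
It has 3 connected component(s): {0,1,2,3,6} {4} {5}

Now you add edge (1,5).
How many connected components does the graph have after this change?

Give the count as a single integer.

Answer: 2

Derivation:
Initial component count: 3
Add (1,5): merges two components. Count decreases: 3 -> 2.
New component count: 2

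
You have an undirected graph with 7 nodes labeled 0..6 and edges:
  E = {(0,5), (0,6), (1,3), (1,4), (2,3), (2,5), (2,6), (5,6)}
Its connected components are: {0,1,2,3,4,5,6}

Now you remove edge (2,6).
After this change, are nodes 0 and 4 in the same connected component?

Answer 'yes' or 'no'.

Initial components: {0,1,2,3,4,5,6}
Removing edge (2,6): not a bridge — component count unchanged at 1.
New components: {0,1,2,3,4,5,6}
Are 0 and 4 in the same component? yes

Answer: yes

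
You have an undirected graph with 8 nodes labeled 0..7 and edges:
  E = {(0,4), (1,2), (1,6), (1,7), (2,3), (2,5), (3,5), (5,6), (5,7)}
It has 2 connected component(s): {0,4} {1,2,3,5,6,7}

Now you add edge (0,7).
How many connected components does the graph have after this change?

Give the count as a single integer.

Initial component count: 2
Add (0,7): merges two components. Count decreases: 2 -> 1.
New component count: 1

Answer: 1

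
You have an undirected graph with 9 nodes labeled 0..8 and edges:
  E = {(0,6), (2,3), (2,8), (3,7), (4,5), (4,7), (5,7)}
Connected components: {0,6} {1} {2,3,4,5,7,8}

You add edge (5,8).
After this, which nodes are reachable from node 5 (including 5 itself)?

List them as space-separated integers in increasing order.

Answer: 2 3 4 5 7 8

Derivation:
Before: nodes reachable from 5: {2,3,4,5,7,8}
Adding (5,8): both endpoints already in same component. Reachability from 5 unchanged.
After: nodes reachable from 5: {2,3,4,5,7,8}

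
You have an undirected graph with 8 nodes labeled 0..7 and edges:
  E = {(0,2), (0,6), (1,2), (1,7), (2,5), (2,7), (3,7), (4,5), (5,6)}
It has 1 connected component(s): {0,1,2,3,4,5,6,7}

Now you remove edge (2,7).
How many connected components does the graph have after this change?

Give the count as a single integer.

Initial component count: 1
Remove (2,7): not a bridge. Count unchanged: 1.
  After removal, components: {0,1,2,3,4,5,6,7}
New component count: 1

Answer: 1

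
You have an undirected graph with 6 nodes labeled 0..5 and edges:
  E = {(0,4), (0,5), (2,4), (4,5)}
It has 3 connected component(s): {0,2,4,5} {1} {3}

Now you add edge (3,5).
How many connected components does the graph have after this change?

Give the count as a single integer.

Answer: 2

Derivation:
Initial component count: 3
Add (3,5): merges two components. Count decreases: 3 -> 2.
New component count: 2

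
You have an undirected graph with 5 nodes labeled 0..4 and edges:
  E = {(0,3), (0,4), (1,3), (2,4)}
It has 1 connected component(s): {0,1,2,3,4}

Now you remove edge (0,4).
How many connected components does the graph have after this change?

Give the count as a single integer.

Initial component count: 1
Remove (0,4): it was a bridge. Count increases: 1 -> 2.
  After removal, components: {0,1,3} {2,4}
New component count: 2

Answer: 2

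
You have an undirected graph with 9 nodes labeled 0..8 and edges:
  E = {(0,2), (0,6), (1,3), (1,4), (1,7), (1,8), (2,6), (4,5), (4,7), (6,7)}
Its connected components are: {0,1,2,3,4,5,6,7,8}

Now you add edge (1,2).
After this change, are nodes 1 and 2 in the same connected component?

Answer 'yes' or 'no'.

Answer: yes

Derivation:
Initial components: {0,1,2,3,4,5,6,7,8}
Adding edge (1,2): both already in same component {0,1,2,3,4,5,6,7,8}. No change.
New components: {0,1,2,3,4,5,6,7,8}
Are 1 and 2 in the same component? yes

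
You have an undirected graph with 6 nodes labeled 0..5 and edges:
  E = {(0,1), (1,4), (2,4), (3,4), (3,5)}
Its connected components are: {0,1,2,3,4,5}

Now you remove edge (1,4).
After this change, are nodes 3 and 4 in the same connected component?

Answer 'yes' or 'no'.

Answer: yes

Derivation:
Initial components: {0,1,2,3,4,5}
Removing edge (1,4): it was a bridge — component count 1 -> 2.
New components: {0,1} {2,3,4,5}
Are 3 and 4 in the same component? yes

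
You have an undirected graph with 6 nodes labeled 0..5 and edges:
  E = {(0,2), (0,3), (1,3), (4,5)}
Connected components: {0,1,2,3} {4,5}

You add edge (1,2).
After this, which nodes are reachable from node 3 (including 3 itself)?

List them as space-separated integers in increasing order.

Answer: 0 1 2 3

Derivation:
Before: nodes reachable from 3: {0,1,2,3}
Adding (1,2): both endpoints already in same component. Reachability from 3 unchanged.
After: nodes reachable from 3: {0,1,2,3}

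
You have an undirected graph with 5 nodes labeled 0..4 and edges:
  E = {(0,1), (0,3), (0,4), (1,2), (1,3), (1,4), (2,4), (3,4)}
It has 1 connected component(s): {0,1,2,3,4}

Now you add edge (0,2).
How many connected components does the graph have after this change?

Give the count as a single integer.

Answer: 1

Derivation:
Initial component count: 1
Add (0,2): endpoints already in same component. Count unchanged: 1.
New component count: 1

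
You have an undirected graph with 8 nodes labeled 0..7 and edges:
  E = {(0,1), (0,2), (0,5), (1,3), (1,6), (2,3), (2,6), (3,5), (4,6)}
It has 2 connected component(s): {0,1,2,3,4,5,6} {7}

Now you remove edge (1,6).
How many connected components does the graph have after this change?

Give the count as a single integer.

Answer: 2

Derivation:
Initial component count: 2
Remove (1,6): not a bridge. Count unchanged: 2.
  After removal, components: {0,1,2,3,4,5,6} {7}
New component count: 2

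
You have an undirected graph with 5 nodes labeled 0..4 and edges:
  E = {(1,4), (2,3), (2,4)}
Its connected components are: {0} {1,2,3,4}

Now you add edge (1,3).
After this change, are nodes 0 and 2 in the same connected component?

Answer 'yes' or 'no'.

Answer: no

Derivation:
Initial components: {0} {1,2,3,4}
Adding edge (1,3): both already in same component {1,2,3,4}. No change.
New components: {0} {1,2,3,4}
Are 0 and 2 in the same component? no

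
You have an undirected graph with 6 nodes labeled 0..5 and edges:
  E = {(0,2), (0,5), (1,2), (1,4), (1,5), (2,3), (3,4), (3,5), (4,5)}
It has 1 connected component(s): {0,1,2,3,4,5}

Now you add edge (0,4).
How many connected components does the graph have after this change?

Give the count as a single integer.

Initial component count: 1
Add (0,4): endpoints already in same component. Count unchanged: 1.
New component count: 1

Answer: 1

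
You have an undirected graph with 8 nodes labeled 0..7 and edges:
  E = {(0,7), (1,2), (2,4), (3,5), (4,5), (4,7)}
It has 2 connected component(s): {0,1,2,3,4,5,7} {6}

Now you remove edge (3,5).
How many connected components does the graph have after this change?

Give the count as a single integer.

Initial component count: 2
Remove (3,5): it was a bridge. Count increases: 2 -> 3.
  After removal, components: {0,1,2,4,5,7} {3} {6}
New component count: 3

Answer: 3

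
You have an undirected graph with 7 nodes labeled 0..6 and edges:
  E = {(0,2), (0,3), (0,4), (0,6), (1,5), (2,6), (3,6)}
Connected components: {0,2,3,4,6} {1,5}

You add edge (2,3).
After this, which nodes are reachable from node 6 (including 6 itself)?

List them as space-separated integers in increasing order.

Before: nodes reachable from 6: {0,2,3,4,6}
Adding (2,3): both endpoints already in same component. Reachability from 6 unchanged.
After: nodes reachable from 6: {0,2,3,4,6}

Answer: 0 2 3 4 6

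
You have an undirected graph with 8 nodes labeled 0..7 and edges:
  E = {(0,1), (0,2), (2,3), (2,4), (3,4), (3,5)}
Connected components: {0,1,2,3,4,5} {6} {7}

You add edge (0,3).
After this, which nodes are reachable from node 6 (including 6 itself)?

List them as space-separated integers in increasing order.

Before: nodes reachable from 6: {6}
Adding (0,3): both endpoints already in same component. Reachability from 6 unchanged.
After: nodes reachable from 6: {6}

Answer: 6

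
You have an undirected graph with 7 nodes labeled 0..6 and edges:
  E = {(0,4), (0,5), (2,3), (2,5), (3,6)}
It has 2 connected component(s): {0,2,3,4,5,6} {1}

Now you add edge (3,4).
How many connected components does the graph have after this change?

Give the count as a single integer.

Initial component count: 2
Add (3,4): endpoints already in same component. Count unchanged: 2.
New component count: 2

Answer: 2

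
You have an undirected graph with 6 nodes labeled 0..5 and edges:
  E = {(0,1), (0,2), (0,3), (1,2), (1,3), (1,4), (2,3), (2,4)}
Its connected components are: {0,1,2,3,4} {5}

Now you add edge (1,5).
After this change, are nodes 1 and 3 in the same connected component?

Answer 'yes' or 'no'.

Answer: yes

Derivation:
Initial components: {0,1,2,3,4} {5}
Adding edge (1,5): merges {0,1,2,3,4} and {5}.
New components: {0,1,2,3,4,5}
Are 1 and 3 in the same component? yes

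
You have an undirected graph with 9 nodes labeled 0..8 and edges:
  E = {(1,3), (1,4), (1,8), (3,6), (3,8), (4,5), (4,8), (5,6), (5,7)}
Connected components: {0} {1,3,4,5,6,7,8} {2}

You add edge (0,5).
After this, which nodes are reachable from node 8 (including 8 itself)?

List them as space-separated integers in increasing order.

Before: nodes reachable from 8: {1,3,4,5,6,7,8}
Adding (0,5): merges 8's component with another. Reachability grows.
After: nodes reachable from 8: {0,1,3,4,5,6,7,8}

Answer: 0 1 3 4 5 6 7 8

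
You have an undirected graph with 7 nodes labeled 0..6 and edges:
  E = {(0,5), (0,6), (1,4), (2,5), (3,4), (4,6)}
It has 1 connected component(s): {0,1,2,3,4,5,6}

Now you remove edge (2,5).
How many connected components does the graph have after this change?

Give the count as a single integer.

Initial component count: 1
Remove (2,5): it was a bridge. Count increases: 1 -> 2.
  After removal, components: {0,1,3,4,5,6} {2}
New component count: 2

Answer: 2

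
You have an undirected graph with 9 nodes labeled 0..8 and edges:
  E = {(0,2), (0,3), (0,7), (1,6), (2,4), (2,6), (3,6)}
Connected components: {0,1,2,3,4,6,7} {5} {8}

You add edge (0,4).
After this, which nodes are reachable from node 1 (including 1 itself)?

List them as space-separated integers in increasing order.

Before: nodes reachable from 1: {0,1,2,3,4,6,7}
Adding (0,4): both endpoints already in same component. Reachability from 1 unchanged.
After: nodes reachable from 1: {0,1,2,3,4,6,7}

Answer: 0 1 2 3 4 6 7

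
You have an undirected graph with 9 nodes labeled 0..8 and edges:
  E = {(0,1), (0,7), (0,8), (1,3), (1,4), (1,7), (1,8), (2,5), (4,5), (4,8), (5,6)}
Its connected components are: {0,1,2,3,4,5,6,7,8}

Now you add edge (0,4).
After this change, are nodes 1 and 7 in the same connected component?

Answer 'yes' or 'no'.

Initial components: {0,1,2,3,4,5,6,7,8}
Adding edge (0,4): both already in same component {0,1,2,3,4,5,6,7,8}. No change.
New components: {0,1,2,3,4,5,6,7,8}
Are 1 and 7 in the same component? yes

Answer: yes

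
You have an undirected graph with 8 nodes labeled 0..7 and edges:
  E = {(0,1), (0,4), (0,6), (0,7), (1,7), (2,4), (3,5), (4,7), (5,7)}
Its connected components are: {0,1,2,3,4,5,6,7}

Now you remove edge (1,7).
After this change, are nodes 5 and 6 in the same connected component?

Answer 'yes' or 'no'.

Answer: yes

Derivation:
Initial components: {0,1,2,3,4,5,6,7}
Removing edge (1,7): not a bridge — component count unchanged at 1.
New components: {0,1,2,3,4,5,6,7}
Are 5 and 6 in the same component? yes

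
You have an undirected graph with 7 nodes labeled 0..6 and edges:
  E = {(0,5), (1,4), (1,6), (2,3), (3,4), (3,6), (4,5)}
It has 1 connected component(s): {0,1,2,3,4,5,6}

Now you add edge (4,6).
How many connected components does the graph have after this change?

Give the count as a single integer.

Answer: 1

Derivation:
Initial component count: 1
Add (4,6): endpoints already in same component. Count unchanged: 1.
New component count: 1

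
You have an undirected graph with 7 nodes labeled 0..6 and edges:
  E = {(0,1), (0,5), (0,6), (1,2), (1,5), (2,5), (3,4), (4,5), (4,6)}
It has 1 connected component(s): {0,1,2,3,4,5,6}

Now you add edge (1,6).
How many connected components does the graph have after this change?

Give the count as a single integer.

Answer: 1

Derivation:
Initial component count: 1
Add (1,6): endpoints already in same component. Count unchanged: 1.
New component count: 1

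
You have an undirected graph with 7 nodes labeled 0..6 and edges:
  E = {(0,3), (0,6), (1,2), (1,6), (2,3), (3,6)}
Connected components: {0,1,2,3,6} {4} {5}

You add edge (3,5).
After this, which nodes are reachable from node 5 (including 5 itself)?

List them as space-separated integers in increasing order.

Answer: 0 1 2 3 5 6

Derivation:
Before: nodes reachable from 5: {5}
Adding (3,5): merges 5's component with another. Reachability grows.
After: nodes reachable from 5: {0,1,2,3,5,6}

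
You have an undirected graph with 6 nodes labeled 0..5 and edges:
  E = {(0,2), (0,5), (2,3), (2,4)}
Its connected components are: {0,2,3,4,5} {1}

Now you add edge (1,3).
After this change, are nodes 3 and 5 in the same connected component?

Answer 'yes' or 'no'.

Answer: yes

Derivation:
Initial components: {0,2,3,4,5} {1}
Adding edge (1,3): merges {1} and {0,2,3,4,5}.
New components: {0,1,2,3,4,5}
Are 3 and 5 in the same component? yes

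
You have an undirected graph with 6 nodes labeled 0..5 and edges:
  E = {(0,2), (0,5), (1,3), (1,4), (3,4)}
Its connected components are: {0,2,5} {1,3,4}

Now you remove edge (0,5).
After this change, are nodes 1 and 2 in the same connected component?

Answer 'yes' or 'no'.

Answer: no

Derivation:
Initial components: {0,2,5} {1,3,4}
Removing edge (0,5): it was a bridge — component count 2 -> 3.
New components: {0,2} {1,3,4} {5}
Are 1 and 2 in the same component? no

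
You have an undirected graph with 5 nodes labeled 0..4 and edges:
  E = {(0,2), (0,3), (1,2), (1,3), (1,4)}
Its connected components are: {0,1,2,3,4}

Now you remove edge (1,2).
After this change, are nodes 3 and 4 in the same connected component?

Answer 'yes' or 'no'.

Initial components: {0,1,2,3,4}
Removing edge (1,2): not a bridge — component count unchanged at 1.
New components: {0,1,2,3,4}
Are 3 and 4 in the same component? yes

Answer: yes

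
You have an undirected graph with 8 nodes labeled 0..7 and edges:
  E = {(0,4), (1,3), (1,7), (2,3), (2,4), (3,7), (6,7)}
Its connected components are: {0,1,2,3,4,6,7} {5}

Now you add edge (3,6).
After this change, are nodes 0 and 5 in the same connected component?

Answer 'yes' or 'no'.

Answer: no

Derivation:
Initial components: {0,1,2,3,4,6,7} {5}
Adding edge (3,6): both already in same component {0,1,2,3,4,6,7}. No change.
New components: {0,1,2,3,4,6,7} {5}
Are 0 and 5 in the same component? no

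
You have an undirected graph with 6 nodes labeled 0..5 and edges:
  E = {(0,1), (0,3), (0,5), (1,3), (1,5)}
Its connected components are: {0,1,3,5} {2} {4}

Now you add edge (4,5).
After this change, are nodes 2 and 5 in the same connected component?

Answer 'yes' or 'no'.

Answer: no

Derivation:
Initial components: {0,1,3,5} {2} {4}
Adding edge (4,5): merges {4} and {0,1,3,5}.
New components: {0,1,3,4,5} {2}
Are 2 and 5 in the same component? no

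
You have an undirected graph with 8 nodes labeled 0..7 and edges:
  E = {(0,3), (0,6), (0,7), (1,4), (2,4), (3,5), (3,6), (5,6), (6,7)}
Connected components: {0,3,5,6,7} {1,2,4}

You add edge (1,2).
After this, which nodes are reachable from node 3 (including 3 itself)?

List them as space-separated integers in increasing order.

Before: nodes reachable from 3: {0,3,5,6,7}
Adding (1,2): both endpoints already in same component. Reachability from 3 unchanged.
After: nodes reachable from 3: {0,3,5,6,7}

Answer: 0 3 5 6 7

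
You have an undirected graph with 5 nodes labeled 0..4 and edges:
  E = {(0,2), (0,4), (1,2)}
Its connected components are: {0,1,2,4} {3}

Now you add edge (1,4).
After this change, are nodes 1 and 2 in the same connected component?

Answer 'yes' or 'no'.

Answer: yes

Derivation:
Initial components: {0,1,2,4} {3}
Adding edge (1,4): both already in same component {0,1,2,4}. No change.
New components: {0,1,2,4} {3}
Are 1 and 2 in the same component? yes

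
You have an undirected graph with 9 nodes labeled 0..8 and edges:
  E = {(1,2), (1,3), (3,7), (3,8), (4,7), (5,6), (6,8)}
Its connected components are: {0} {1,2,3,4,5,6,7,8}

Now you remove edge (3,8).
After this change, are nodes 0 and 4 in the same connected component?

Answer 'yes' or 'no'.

Initial components: {0} {1,2,3,4,5,6,7,8}
Removing edge (3,8): it was a bridge — component count 2 -> 3.
New components: {0} {1,2,3,4,7} {5,6,8}
Are 0 and 4 in the same component? no

Answer: no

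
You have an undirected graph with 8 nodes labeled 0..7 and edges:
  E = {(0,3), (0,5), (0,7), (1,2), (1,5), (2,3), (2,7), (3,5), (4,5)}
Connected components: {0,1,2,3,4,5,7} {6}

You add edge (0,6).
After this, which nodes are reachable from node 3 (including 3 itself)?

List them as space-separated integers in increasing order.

Answer: 0 1 2 3 4 5 6 7

Derivation:
Before: nodes reachable from 3: {0,1,2,3,4,5,7}
Adding (0,6): merges 3's component with another. Reachability grows.
After: nodes reachable from 3: {0,1,2,3,4,5,6,7}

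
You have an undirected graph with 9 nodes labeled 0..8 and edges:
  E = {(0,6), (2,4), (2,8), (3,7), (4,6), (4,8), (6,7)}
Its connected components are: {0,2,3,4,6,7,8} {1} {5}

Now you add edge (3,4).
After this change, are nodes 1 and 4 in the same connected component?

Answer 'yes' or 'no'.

Answer: no

Derivation:
Initial components: {0,2,3,4,6,7,8} {1} {5}
Adding edge (3,4): both already in same component {0,2,3,4,6,7,8}. No change.
New components: {0,2,3,4,6,7,8} {1} {5}
Are 1 and 4 in the same component? no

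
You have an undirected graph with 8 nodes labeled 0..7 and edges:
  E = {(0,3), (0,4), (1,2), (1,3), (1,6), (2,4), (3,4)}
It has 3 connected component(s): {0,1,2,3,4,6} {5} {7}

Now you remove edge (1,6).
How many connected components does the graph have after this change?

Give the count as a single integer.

Answer: 4

Derivation:
Initial component count: 3
Remove (1,6): it was a bridge. Count increases: 3 -> 4.
  After removal, components: {0,1,2,3,4} {5} {6} {7}
New component count: 4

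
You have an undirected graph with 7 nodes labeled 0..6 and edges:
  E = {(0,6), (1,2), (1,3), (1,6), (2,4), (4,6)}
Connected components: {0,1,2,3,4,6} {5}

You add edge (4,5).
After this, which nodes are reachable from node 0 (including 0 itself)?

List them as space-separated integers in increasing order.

Before: nodes reachable from 0: {0,1,2,3,4,6}
Adding (4,5): merges 0's component with another. Reachability grows.
After: nodes reachable from 0: {0,1,2,3,4,5,6}

Answer: 0 1 2 3 4 5 6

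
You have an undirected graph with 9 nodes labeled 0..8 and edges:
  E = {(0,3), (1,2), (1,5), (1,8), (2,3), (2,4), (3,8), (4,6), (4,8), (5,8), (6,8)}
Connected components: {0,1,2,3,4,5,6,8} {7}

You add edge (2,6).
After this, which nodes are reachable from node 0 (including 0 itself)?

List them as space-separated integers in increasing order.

Answer: 0 1 2 3 4 5 6 8

Derivation:
Before: nodes reachable from 0: {0,1,2,3,4,5,6,8}
Adding (2,6): both endpoints already in same component. Reachability from 0 unchanged.
After: nodes reachable from 0: {0,1,2,3,4,5,6,8}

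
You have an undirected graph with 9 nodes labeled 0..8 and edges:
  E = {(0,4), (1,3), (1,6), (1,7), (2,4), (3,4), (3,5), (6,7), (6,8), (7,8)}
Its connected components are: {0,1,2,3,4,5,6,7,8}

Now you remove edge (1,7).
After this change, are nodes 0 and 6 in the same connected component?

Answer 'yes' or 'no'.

Initial components: {0,1,2,3,4,5,6,7,8}
Removing edge (1,7): not a bridge — component count unchanged at 1.
New components: {0,1,2,3,4,5,6,7,8}
Are 0 and 6 in the same component? yes

Answer: yes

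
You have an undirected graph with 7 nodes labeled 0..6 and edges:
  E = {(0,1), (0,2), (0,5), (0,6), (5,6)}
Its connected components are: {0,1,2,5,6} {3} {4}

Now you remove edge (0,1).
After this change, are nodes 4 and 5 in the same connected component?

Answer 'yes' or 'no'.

Answer: no

Derivation:
Initial components: {0,1,2,5,6} {3} {4}
Removing edge (0,1): it was a bridge — component count 3 -> 4.
New components: {0,2,5,6} {1} {3} {4}
Are 4 and 5 in the same component? no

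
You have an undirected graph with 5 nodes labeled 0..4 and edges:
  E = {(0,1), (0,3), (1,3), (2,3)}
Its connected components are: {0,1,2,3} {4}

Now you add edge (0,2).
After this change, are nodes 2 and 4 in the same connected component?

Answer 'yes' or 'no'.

Initial components: {0,1,2,3} {4}
Adding edge (0,2): both already in same component {0,1,2,3}. No change.
New components: {0,1,2,3} {4}
Are 2 and 4 in the same component? no

Answer: no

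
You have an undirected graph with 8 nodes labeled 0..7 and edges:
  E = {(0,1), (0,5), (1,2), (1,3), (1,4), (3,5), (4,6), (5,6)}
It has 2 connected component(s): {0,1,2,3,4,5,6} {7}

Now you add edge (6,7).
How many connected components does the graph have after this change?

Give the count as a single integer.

Answer: 1

Derivation:
Initial component count: 2
Add (6,7): merges two components. Count decreases: 2 -> 1.
New component count: 1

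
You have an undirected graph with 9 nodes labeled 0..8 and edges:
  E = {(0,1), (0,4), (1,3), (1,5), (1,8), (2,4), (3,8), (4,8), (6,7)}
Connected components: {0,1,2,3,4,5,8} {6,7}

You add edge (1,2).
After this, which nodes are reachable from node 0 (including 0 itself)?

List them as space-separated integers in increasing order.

Before: nodes reachable from 0: {0,1,2,3,4,5,8}
Adding (1,2): both endpoints already in same component. Reachability from 0 unchanged.
After: nodes reachable from 0: {0,1,2,3,4,5,8}

Answer: 0 1 2 3 4 5 8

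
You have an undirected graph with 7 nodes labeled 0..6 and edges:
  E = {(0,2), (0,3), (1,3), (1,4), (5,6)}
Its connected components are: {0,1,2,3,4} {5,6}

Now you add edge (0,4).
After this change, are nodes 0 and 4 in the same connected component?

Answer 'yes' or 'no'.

Initial components: {0,1,2,3,4} {5,6}
Adding edge (0,4): both already in same component {0,1,2,3,4}. No change.
New components: {0,1,2,3,4} {5,6}
Are 0 and 4 in the same component? yes

Answer: yes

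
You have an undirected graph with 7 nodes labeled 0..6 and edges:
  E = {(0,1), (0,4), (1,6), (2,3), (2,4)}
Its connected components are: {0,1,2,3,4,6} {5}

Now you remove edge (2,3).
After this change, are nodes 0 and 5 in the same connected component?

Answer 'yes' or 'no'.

Initial components: {0,1,2,3,4,6} {5}
Removing edge (2,3): it was a bridge — component count 2 -> 3.
New components: {0,1,2,4,6} {3} {5}
Are 0 and 5 in the same component? no

Answer: no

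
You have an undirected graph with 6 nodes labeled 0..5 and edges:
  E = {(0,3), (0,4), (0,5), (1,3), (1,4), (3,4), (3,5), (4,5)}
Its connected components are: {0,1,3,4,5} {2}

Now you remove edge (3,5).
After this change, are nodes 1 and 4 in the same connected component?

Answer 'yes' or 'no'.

Initial components: {0,1,3,4,5} {2}
Removing edge (3,5): not a bridge — component count unchanged at 2.
New components: {0,1,3,4,5} {2}
Are 1 and 4 in the same component? yes

Answer: yes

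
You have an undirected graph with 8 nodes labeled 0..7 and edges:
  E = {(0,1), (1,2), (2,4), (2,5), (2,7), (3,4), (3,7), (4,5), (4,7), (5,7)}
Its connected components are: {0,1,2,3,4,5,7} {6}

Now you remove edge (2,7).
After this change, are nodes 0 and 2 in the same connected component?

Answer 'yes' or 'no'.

Initial components: {0,1,2,3,4,5,7} {6}
Removing edge (2,7): not a bridge — component count unchanged at 2.
New components: {0,1,2,3,4,5,7} {6}
Are 0 and 2 in the same component? yes

Answer: yes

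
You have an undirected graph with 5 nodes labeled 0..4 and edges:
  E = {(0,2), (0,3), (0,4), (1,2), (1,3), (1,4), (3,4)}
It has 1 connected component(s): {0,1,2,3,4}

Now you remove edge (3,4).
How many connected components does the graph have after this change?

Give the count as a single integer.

Initial component count: 1
Remove (3,4): not a bridge. Count unchanged: 1.
  After removal, components: {0,1,2,3,4}
New component count: 1

Answer: 1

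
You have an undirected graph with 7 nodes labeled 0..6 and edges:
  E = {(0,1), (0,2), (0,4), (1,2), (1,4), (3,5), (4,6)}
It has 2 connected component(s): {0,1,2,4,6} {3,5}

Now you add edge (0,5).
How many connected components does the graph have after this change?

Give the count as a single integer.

Initial component count: 2
Add (0,5): merges two components. Count decreases: 2 -> 1.
New component count: 1

Answer: 1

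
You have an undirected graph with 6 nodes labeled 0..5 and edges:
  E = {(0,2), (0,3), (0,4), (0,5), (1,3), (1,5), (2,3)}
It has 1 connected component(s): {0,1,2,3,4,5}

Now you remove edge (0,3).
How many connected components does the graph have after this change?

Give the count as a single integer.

Initial component count: 1
Remove (0,3): not a bridge. Count unchanged: 1.
  After removal, components: {0,1,2,3,4,5}
New component count: 1

Answer: 1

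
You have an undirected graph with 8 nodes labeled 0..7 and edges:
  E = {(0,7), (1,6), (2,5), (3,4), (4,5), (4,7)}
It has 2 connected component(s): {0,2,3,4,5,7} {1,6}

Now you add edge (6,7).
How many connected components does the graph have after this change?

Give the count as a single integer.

Answer: 1

Derivation:
Initial component count: 2
Add (6,7): merges two components. Count decreases: 2 -> 1.
New component count: 1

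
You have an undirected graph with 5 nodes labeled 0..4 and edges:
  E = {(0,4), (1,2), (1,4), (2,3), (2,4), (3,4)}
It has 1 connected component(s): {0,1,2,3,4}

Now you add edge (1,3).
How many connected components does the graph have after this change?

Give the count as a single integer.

Answer: 1

Derivation:
Initial component count: 1
Add (1,3): endpoints already in same component. Count unchanged: 1.
New component count: 1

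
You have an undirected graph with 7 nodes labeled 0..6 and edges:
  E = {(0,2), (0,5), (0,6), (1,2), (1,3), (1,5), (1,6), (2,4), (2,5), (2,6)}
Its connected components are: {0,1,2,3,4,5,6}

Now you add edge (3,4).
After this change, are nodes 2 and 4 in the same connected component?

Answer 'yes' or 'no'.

Answer: yes

Derivation:
Initial components: {0,1,2,3,4,5,6}
Adding edge (3,4): both already in same component {0,1,2,3,4,5,6}. No change.
New components: {0,1,2,3,4,5,6}
Are 2 and 4 in the same component? yes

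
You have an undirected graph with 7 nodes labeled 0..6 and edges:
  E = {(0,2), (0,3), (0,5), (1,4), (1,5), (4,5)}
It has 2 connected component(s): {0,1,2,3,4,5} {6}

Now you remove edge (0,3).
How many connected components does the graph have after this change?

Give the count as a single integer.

Initial component count: 2
Remove (0,3): it was a bridge. Count increases: 2 -> 3.
  After removal, components: {0,1,2,4,5} {3} {6}
New component count: 3

Answer: 3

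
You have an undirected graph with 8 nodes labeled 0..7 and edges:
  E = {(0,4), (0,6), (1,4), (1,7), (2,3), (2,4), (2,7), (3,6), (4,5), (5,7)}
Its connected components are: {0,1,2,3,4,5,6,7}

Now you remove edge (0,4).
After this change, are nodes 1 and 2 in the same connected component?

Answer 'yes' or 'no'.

Answer: yes

Derivation:
Initial components: {0,1,2,3,4,5,6,7}
Removing edge (0,4): not a bridge — component count unchanged at 1.
New components: {0,1,2,3,4,5,6,7}
Are 1 and 2 in the same component? yes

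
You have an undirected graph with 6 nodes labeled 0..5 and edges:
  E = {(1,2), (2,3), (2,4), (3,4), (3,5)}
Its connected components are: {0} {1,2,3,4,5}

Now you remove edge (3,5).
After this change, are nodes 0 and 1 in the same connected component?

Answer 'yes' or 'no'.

Answer: no

Derivation:
Initial components: {0} {1,2,3,4,5}
Removing edge (3,5): it was a bridge — component count 2 -> 3.
New components: {0} {1,2,3,4} {5}
Are 0 and 1 in the same component? no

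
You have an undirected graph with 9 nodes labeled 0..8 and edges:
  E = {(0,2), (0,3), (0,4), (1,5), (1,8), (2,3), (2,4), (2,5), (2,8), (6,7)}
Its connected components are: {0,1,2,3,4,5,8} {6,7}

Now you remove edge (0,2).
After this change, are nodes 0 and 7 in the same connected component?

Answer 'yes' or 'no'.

Initial components: {0,1,2,3,4,5,8} {6,7}
Removing edge (0,2): not a bridge — component count unchanged at 2.
New components: {0,1,2,3,4,5,8} {6,7}
Are 0 and 7 in the same component? no

Answer: no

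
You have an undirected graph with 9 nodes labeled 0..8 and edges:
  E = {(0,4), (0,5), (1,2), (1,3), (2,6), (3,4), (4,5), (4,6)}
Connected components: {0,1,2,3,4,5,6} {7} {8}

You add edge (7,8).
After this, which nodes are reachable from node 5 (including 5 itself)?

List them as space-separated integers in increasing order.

Answer: 0 1 2 3 4 5 6

Derivation:
Before: nodes reachable from 5: {0,1,2,3,4,5,6}
Adding (7,8): merges two components, but neither contains 5. Reachability from 5 unchanged.
After: nodes reachable from 5: {0,1,2,3,4,5,6}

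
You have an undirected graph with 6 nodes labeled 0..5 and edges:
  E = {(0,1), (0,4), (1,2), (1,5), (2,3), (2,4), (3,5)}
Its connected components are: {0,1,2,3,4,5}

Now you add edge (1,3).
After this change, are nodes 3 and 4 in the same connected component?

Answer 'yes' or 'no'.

Initial components: {0,1,2,3,4,5}
Adding edge (1,3): both already in same component {0,1,2,3,4,5}. No change.
New components: {0,1,2,3,4,5}
Are 3 and 4 in the same component? yes

Answer: yes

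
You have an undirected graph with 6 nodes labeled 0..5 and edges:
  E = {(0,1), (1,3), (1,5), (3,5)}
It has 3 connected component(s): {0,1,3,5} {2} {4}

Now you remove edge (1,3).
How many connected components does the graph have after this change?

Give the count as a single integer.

Answer: 3

Derivation:
Initial component count: 3
Remove (1,3): not a bridge. Count unchanged: 3.
  After removal, components: {0,1,3,5} {2} {4}
New component count: 3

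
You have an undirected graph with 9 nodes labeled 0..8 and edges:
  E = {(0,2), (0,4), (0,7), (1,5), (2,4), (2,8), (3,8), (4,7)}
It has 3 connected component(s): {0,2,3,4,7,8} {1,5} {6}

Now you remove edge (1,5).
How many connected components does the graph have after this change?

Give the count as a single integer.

Initial component count: 3
Remove (1,5): it was a bridge. Count increases: 3 -> 4.
  After removal, components: {0,2,3,4,7,8} {1} {5} {6}
New component count: 4

Answer: 4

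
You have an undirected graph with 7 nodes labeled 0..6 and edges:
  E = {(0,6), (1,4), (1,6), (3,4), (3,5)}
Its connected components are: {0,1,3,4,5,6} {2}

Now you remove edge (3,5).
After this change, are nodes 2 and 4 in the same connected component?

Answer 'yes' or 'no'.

Answer: no

Derivation:
Initial components: {0,1,3,4,5,6} {2}
Removing edge (3,5): it was a bridge — component count 2 -> 3.
New components: {0,1,3,4,6} {2} {5}
Are 2 and 4 in the same component? no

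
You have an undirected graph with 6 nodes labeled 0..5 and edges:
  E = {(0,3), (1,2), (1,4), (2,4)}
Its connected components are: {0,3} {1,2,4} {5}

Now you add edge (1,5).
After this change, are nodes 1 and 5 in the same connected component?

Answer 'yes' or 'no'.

Answer: yes

Derivation:
Initial components: {0,3} {1,2,4} {5}
Adding edge (1,5): merges {1,2,4} and {5}.
New components: {0,3} {1,2,4,5}
Are 1 and 5 in the same component? yes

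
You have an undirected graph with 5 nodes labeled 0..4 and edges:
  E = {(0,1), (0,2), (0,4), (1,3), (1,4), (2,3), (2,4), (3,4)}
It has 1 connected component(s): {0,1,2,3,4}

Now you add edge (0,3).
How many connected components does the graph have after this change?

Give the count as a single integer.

Initial component count: 1
Add (0,3): endpoints already in same component. Count unchanged: 1.
New component count: 1

Answer: 1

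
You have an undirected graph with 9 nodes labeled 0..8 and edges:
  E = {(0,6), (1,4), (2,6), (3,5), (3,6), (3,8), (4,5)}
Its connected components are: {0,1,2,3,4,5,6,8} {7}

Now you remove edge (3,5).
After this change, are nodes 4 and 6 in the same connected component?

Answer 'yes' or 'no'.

Answer: no

Derivation:
Initial components: {0,1,2,3,4,5,6,8} {7}
Removing edge (3,5): it was a bridge — component count 2 -> 3.
New components: {0,2,3,6,8} {1,4,5} {7}
Are 4 and 6 in the same component? no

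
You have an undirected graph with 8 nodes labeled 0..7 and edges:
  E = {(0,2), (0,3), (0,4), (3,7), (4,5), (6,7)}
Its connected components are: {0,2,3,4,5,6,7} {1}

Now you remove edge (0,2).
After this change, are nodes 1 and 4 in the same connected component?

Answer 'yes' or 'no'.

Answer: no

Derivation:
Initial components: {0,2,3,4,5,6,7} {1}
Removing edge (0,2): it was a bridge — component count 2 -> 3.
New components: {0,3,4,5,6,7} {1} {2}
Are 1 and 4 in the same component? no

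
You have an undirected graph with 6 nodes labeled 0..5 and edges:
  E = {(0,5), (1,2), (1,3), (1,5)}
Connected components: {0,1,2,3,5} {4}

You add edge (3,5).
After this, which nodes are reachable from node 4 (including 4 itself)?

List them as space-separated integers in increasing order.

Answer: 4

Derivation:
Before: nodes reachable from 4: {4}
Adding (3,5): both endpoints already in same component. Reachability from 4 unchanged.
After: nodes reachable from 4: {4}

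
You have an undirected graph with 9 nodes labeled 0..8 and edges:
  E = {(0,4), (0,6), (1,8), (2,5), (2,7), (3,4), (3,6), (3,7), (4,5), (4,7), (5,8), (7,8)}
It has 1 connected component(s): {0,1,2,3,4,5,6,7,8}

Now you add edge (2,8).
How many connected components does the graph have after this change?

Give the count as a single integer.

Answer: 1

Derivation:
Initial component count: 1
Add (2,8): endpoints already in same component. Count unchanged: 1.
New component count: 1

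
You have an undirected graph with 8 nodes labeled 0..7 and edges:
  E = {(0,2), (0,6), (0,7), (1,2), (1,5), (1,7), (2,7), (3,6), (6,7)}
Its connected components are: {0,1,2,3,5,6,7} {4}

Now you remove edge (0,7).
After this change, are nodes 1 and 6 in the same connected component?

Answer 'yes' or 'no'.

Answer: yes

Derivation:
Initial components: {0,1,2,3,5,6,7} {4}
Removing edge (0,7): not a bridge — component count unchanged at 2.
New components: {0,1,2,3,5,6,7} {4}
Are 1 and 6 in the same component? yes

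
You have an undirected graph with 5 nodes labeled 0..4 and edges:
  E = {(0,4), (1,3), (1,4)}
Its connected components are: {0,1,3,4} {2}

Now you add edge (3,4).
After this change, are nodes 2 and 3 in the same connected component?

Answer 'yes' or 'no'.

Initial components: {0,1,3,4} {2}
Adding edge (3,4): both already in same component {0,1,3,4}. No change.
New components: {0,1,3,4} {2}
Are 2 and 3 in the same component? no

Answer: no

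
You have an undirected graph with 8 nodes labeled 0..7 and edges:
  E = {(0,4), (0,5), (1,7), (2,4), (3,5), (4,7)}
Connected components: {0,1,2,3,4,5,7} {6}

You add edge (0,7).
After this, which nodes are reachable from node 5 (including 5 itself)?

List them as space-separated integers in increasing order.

Answer: 0 1 2 3 4 5 7

Derivation:
Before: nodes reachable from 5: {0,1,2,3,4,5,7}
Adding (0,7): both endpoints already in same component. Reachability from 5 unchanged.
After: nodes reachable from 5: {0,1,2,3,4,5,7}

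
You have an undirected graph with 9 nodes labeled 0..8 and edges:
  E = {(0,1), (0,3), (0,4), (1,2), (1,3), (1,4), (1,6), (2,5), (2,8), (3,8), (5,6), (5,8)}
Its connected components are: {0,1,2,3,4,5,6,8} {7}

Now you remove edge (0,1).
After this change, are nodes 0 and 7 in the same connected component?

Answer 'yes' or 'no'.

Initial components: {0,1,2,3,4,5,6,8} {7}
Removing edge (0,1): not a bridge — component count unchanged at 2.
New components: {0,1,2,3,4,5,6,8} {7}
Are 0 and 7 in the same component? no

Answer: no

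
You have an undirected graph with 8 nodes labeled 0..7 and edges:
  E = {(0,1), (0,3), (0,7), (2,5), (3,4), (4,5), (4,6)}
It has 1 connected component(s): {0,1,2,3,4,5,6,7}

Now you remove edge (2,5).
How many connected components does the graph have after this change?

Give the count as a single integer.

Initial component count: 1
Remove (2,5): it was a bridge. Count increases: 1 -> 2.
  After removal, components: {0,1,3,4,5,6,7} {2}
New component count: 2

Answer: 2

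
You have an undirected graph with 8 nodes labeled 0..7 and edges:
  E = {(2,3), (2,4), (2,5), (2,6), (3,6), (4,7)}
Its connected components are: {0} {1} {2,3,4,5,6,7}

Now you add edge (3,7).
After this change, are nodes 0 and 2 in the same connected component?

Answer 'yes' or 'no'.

Answer: no

Derivation:
Initial components: {0} {1} {2,3,4,5,6,7}
Adding edge (3,7): both already in same component {2,3,4,5,6,7}. No change.
New components: {0} {1} {2,3,4,5,6,7}
Are 0 and 2 in the same component? no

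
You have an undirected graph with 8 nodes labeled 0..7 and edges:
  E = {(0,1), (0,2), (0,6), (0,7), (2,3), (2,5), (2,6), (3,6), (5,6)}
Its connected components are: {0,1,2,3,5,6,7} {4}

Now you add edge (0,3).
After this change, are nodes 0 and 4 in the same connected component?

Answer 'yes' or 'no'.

Answer: no

Derivation:
Initial components: {0,1,2,3,5,6,7} {4}
Adding edge (0,3): both already in same component {0,1,2,3,5,6,7}. No change.
New components: {0,1,2,3,5,6,7} {4}
Are 0 and 4 in the same component? no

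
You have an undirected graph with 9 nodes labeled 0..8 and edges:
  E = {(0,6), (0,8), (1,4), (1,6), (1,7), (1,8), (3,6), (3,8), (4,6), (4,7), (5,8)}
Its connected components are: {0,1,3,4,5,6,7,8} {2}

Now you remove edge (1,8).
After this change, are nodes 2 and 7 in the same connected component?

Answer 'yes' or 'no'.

Answer: no

Derivation:
Initial components: {0,1,3,4,5,6,7,8} {2}
Removing edge (1,8): not a bridge — component count unchanged at 2.
New components: {0,1,3,4,5,6,7,8} {2}
Are 2 and 7 in the same component? no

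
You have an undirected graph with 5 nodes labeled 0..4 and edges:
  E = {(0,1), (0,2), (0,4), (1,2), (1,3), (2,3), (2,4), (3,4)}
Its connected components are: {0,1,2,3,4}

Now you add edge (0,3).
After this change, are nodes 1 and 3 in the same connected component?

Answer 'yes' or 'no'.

Initial components: {0,1,2,3,4}
Adding edge (0,3): both already in same component {0,1,2,3,4}. No change.
New components: {0,1,2,3,4}
Are 1 and 3 in the same component? yes

Answer: yes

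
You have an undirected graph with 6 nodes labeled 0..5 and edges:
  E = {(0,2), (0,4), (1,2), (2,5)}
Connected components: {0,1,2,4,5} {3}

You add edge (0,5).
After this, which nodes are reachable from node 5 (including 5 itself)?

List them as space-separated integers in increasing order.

Answer: 0 1 2 4 5

Derivation:
Before: nodes reachable from 5: {0,1,2,4,5}
Adding (0,5): both endpoints already in same component. Reachability from 5 unchanged.
After: nodes reachable from 5: {0,1,2,4,5}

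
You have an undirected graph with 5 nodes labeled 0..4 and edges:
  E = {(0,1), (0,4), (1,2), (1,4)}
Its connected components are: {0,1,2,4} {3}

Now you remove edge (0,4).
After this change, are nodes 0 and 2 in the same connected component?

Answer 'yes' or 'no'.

Initial components: {0,1,2,4} {3}
Removing edge (0,4): not a bridge — component count unchanged at 2.
New components: {0,1,2,4} {3}
Are 0 and 2 in the same component? yes

Answer: yes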